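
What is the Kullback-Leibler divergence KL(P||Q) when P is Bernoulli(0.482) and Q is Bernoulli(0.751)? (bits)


KL = p*log2(p/q) + (1-p)*log2((1-p)/(1-q)) = 0.482*log2(0.482/0.751) + 0.518*log2(0.518/0.249) = 0.2391

0.2391 bits


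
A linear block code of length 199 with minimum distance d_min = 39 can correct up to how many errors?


Correction capability = floor((d-1)/2) = floor((39-1)/2) = 19

19 errors


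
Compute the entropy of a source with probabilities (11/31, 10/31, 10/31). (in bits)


H = -sum(p_i * log2(p_i)). Terms: -(11/31)*log2(11/31) = 0.530400; -(10/31)*log2(10/31) = 0.526538; -(10/31)*log2(10/31) = 0.526538. H = 0.530400 + 0.526538 + 0.526538 = 1.5835

1.5835 bits


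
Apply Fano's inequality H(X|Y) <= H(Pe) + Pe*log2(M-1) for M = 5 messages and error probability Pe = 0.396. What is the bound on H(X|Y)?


H(Pe) = -Pe*log2(Pe) - (1-Pe)*log2(1-Pe) = -0.396*log2(0.396) - 0.604*log2(0.604) = 0.529225 + 0.439337 = 0.9686. Pe*log2(M-1) = 0.396*log2(4) = 0.792000. Bound = H(Pe) + Pe*log2(M-1) = 0.529225 + 0.439337 + 0.792000 = 1.7606

1.7606 bits


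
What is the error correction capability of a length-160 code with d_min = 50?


Correction capability = floor((d-1)/2) = floor((50-1)/2) = 24

24 errors


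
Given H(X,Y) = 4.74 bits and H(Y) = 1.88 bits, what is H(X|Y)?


H(X|Y) = H(X,Y) - H(Y) = 4.74 - 1.88 = 2.86

2.86 bits


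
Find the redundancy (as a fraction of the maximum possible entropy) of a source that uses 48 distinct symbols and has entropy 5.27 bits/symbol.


H_max = log2(K) = log2(48) = 5.585 bits/symbol. Redundancy = 1 - H/H_max = 1 - 5.27/5.585 = 1 - 0.9436 = 0.0564

0.0564


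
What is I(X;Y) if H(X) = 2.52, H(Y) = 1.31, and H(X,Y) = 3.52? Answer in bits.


I(X;Y) = H(X) + H(Y) - H(X,Y) = 2.52 + 1.31 - 3.52 = 0.31

0.31 bits


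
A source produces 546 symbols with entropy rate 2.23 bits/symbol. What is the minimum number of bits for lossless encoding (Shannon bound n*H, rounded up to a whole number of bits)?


Minimum bits >= n * H = 546 * 2.23 = 1217.58, rounded up to a whole number of bits = 1218

1218 bits


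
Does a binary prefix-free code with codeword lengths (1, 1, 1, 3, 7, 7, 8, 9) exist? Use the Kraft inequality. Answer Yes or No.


Kraft sum = sum(2^(-l_i)) = 1.6465, need <= 1. Result: violated (a binary prefix-free code with these lengths cannot exist)

No


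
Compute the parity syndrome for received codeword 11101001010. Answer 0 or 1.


Syndrome = XOR of all bits = 1 XOR 1 XOR 1 XOR 0 XOR 1 XOR 0 XOR 0 XOR 1 XOR 0 XOR 1 XOR 0 = 0

0


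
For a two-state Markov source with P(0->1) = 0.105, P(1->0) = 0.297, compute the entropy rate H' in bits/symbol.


Stationary distribution: pi_0 = p10/(p01+p10) = 0.7388, pi_1 = 0.2612. Entropy rate H' = pi_0*H(p01) + pi_1*H(p10) = 0.7388*0.4846 + 0.2612*0.8776 = 0.5873

0.5873 bits/symbol


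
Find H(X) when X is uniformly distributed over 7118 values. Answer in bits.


H = log2(n) = log2(7118) = 12.7973

12.7973 bits


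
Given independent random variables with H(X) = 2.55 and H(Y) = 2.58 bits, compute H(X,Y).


For independent variables, H(X,Y) = H(X) + H(Y) = 2.55 + 2.58 = 5.13

5.13 bits


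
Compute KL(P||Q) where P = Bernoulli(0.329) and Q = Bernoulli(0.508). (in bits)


KL = p*log2(p/q) + (1-p)*log2((1-p)/(1-q)) = 0.329*log2(0.329/0.508) + 0.671*log2(0.671/0.492) = 0.0942

0.0942 bits


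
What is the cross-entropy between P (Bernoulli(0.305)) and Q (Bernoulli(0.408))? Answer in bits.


H(P,Q) = -p*log2(q) - (1-p)*log2(1-q). -0.305*log2(0.408) = 0.394474; -0.695*log2(0.592) = 0.525650. H(P,Q) = 0.394474 + 0.525650 = 0.9201

0.9201 bits


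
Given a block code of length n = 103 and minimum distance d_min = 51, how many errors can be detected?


Detection capability = d_min - 1 = 51 - 1 = 50

50 errors


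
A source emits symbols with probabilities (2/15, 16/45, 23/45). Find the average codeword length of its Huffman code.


Huffman construction (repeatedly merge the two least-probable nodes; each merge adds 1 bit to every symbol beneath it): 2/15 + 16/45 = 22/45; 22/45 + 23/45 = 1. Resulting codeword lengths (in the order the probabilities were given): (2, 2, 1). L_avg = sum(p_i * l_i) = 2/15*2 + 16/45*2 + 23/45*1 = 67/45 = 1.4889

1.4889 bits


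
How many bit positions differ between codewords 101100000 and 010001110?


Count differing positions: ^ ^ ^ ^ . ^ ^ ^ . = 7 differences

7


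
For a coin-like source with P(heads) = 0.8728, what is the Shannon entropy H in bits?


H = -p*log2(p) - (1-p)*log2(1-p). -0.8728*log2(0.8728) = 0.171311; -0.1272*log2(0.1272) = 0.378398. H = 0.171311 + 0.378398 = 0.5497

0.5497 bits


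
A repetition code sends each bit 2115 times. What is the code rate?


Rate = k/n = 1/2115

1/2115


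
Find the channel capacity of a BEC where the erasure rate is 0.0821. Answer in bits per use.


C = 1 - epsilon = 1 - 0.0821 = 0.9179

0.9179 bits


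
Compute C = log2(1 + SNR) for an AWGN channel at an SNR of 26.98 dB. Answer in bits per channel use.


SNR_linear = 10^(26.98/10) = 498.8845; C = log2(1 + SNR_linear) = log2(1 + 498.8845) = 8.9655

8.9655 bits/channel use


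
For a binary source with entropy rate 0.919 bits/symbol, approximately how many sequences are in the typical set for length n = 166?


log2|A_typical| = nH = 166 * 0.919 = 152.554, so |A_typical| ~ 2^152.554 = 8.382e+45

8.382e+45


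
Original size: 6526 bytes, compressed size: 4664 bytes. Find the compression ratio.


Ratio = original / compressed = 6526 / 4664 = 1.3992

1.3992


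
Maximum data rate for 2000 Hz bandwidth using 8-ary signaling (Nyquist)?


Rate = 2 * B * log2(M) = 2 * 2000 * 3.0 = 12000.0

12000.0 bps


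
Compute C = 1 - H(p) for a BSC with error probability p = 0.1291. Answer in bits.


H(p) = -p*log2(p) - (1-p)*log2(1-p) = -0.1291*log2(0.1291) - 0.8709*log2(0.8709) = 0.381289 + 0.173676 = 0.555. C = 1 - H(p) = 1 - 0.555 = 0.445

0.445 bits


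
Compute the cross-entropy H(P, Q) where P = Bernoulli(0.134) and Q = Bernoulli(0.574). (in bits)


H(P,Q) = -p*log2(q) - (1-p)*log2(1-q). -0.134*log2(0.574) = 0.107318; -0.866*log2(0.426) = 1.066111. H(P,Q) = 0.107318 + 1.066111 = 1.1734

1.1734 bits


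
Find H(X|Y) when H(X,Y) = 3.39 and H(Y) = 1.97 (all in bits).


H(X|Y) = H(X,Y) - H(Y) = 3.39 - 1.97 = 1.42

1.42 bits


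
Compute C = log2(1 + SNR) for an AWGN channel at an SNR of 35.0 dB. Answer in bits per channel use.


SNR_linear = 10^(35.0/10) = 3162.2777; C = log2(1 + SNR_linear) = log2(1 + 3162.2777) = 11.6272

11.6272 bits/channel use


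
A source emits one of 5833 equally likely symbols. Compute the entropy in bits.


H = log2(n) = log2(5833) = 12.51

12.51 bits


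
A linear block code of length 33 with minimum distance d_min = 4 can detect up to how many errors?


Detection capability = d_min - 1 = 4 - 1 = 3

3 errors


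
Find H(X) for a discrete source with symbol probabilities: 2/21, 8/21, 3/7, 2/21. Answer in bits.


H = -sum(p_i * log2(p_i)). Terms: -(2/21)*log2(2/21) = 0.323078; -(8/21)*log2(8/21) = 0.530407; -(3/7)*log2(3/7) = 0.523882; -(2/21)*log2(2/21) = 0.323078. H = 0.323078 + 0.530407 + 0.523882 + 0.323078 = 1.7004

1.7004 bits


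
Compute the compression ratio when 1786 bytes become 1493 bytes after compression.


Ratio = original / compressed = 1786 / 1493 = 1.1962

1.1962


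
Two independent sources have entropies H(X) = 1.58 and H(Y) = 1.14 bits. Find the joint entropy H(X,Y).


For independent variables, H(X,Y) = H(X) + H(Y) = 1.58 + 1.14 = 2.72

2.72 bits


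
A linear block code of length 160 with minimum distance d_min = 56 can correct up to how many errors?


Correction capability = floor((d-1)/2) = floor((56-1)/2) = 27

27 errors


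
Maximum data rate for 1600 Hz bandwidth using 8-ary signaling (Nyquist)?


Rate = 2 * B * log2(M) = 2 * 1600 * 3.0 = 9600.0

9600.0 bps


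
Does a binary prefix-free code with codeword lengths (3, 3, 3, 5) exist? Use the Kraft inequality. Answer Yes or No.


Kraft sum = sum(2^(-l_i)) = 0.4062, need <= 1. Result: satisfied (a binary prefix-free code with these lengths exists)

Yes


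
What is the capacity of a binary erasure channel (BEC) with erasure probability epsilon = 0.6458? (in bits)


C = 1 - epsilon = 1 - 0.6458 = 0.3542

0.3542 bits


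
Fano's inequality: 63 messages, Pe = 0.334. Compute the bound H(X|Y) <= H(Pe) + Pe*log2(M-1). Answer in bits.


H(Pe) = -Pe*log2(Pe) - (1-Pe)*log2(1-Pe) = -0.334*log2(0.334) - 0.666*log2(0.666) = 0.528415 + 0.390546 = 0.919. Pe*log2(M-1) = 0.334*log2(62) = 1.988702. Bound = H(Pe) + Pe*log2(M-1) = 0.528415 + 0.390546 + 1.988702 = 2.9077

2.9077 bits


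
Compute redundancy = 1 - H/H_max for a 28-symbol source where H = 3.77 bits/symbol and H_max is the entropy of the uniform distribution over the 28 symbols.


H_max = log2(K) = log2(28) = 4.8074 bits/symbol. Redundancy = 1 - H/H_max = 1 - 3.77/4.8074 = 1 - 0.7842 = 0.2158

0.2158


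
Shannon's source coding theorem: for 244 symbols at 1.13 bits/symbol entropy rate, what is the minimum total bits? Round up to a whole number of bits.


Minimum bits >= n * H = 244 * 1.13 = 275.72, rounded up to a whole number of bits = 276

276 bits


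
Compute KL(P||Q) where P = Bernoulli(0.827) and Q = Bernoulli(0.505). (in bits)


KL = p*log2(p/q) + (1-p)*log2((1-p)/(1-q)) = 0.827*log2(0.827/0.505) + 0.173*log2(0.173/0.495) = 0.3261

0.3261 bits


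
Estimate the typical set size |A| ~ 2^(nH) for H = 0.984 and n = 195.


log2|A_typical| = nH = 195 * 0.984 = 191.88, so |A_typical| ~ 2^191.88 = 5.776e+57

5.776e+57


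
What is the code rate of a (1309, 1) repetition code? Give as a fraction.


Rate = k/n = 1/1309

1/1309


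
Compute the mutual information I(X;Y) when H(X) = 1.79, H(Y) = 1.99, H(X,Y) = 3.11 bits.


I(X;Y) = H(X) + H(Y) - H(X,Y) = 1.79 + 1.99 - 3.11 = 0.67

0.67 bits


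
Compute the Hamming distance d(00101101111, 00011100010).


Count differing positions: . . ^ ^ . . . ^ ^ . ^ = 5 differences

5


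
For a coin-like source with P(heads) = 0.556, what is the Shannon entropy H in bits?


H = -p*log2(p) - (1-p)*log2(1-p). -0.556*log2(0.556) = 0.470845; -0.444*log2(0.444) = 0.520088. H = 0.470845 + 0.520088 = 0.9909

0.9909 bits


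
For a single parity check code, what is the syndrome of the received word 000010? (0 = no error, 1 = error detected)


Syndrome = XOR of all bits = 0 XOR 0 XOR 0 XOR 0 XOR 1 XOR 0 = 1

1


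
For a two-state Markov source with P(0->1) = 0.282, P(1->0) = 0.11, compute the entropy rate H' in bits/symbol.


Stationary distribution: pi_0 = p10/(p01+p10) = 0.2806, pi_1 = 0.7194. Entropy rate H' = pi_0*H(p01) + pi_1*H(p10) = 0.2806*0.8582 + 0.7194*0.4999 = 0.6004

0.6004 bits/symbol


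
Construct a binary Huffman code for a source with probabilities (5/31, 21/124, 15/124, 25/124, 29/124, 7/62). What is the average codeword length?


Huffman construction (repeatedly merge the two least-probable nodes; each merge adds 1 bit to every symbol beneath it): 7/62 + 15/124 = 29/124; 5/31 + 21/124 = 41/124; 25/124 + 29/124 = 27/62; 29/124 + 41/124 = 35/62; 27/62 + 35/62 = 1. Resulting codeword lengths (in the order the probabilities were given): (3, 3, 3, 2, 2, 3). L_avg = sum(p_i * l_i) = 5/31*3 + 21/124*3 + 15/124*3 + 25/124*2 + 29/124*2 + 7/62*3 = 159/62 = 2.5645

2.5645 bits


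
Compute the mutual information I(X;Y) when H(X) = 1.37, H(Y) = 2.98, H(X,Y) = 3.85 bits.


I(X;Y) = H(X) + H(Y) - H(X,Y) = 1.37 + 2.98 - 3.85 = 0.5

0.5 bits


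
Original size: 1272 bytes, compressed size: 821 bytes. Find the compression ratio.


Ratio = original / compressed = 1272 / 821 = 1.5493

1.5493


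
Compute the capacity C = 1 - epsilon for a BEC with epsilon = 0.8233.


C = 1 - epsilon = 1 - 0.8233 = 0.1767

0.1767 bits


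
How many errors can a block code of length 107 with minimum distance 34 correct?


Correction capability = floor((d-1)/2) = floor((34-1)/2) = 16

16 errors


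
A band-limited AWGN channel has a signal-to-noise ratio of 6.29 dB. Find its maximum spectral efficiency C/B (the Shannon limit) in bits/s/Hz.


SNR_linear = 10^(6.29/10) = 4.256; C/B = log2(1 + SNR_linear) = log2(1 + 4.256) = 2.394

2.394 bits/s/Hz


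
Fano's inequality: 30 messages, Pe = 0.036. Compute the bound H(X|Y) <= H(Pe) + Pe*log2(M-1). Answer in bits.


H(Pe) = -Pe*log2(Pe) - (1-Pe)*log2(1-Pe) = -0.036*log2(0.036) - 0.964*log2(0.964) = 0.172651 + 0.050991 = 0.2236. Pe*log2(M-1) = 0.036*log2(29) = 0.174887. Bound = H(Pe) + Pe*log2(M-1) = 0.172651 + 0.050991 + 0.174887 = 0.3985

0.3985 bits


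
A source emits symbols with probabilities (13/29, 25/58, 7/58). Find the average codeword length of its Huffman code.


Huffman construction (repeatedly merge the two least-probable nodes; each merge adds 1 bit to every symbol beneath it): 7/58 + 25/58 = 16/29; 13/29 + 16/29 = 1. Resulting codeword lengths (in the order the probabilities were given): (1, 2, 2). L_avg = sum(p_i * l_i) = 13/29*1 + 25/58*2 + 7/58*2 = 45/29 = 1.5517

1.5517 bits


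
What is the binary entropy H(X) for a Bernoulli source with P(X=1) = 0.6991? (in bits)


H = -p*log2(p) - (1-p)*log2(1-p). -0.6991*log2(0.6991) = 0.361036; -0.3009*log2(0.3009) = 0.521353. H = 0.361036 + 0.521353 = 0.8824

0.8824 bits


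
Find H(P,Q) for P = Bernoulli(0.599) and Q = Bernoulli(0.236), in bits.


H(P,Q) = -p*log2(q) - (1-p)*log2(1-q). -0.599*log2(0.236) = 1.247802; -0.401*log2(0.764) = 0.155731. H(P,Q) = 1.247802 + 0.155731 = 1.4035

1.4035 bits


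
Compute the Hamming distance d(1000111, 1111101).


Count differing positions: . ^ ^ ^ . ^ . = 4 differences

4


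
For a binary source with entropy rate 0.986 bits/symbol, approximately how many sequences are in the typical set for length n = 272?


log2|A_typical| = nH = 272 * 0.986 = 268.192, so |A_typical| ~ 2^268.192 = 5.418e+80

5.418e+80


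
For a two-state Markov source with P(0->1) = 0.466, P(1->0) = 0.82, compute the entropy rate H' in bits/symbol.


Stationary distribution: pi_0 = p10/(p01+p10) = 0.6376, pi_1 = 0.3624. Entropy rate H' = pi_0*H(p01) + pi_1*H(p10) = 0.6376*0.9967 + 0.3624*0.6801 = 0.8819

0.8819 bits/symbol


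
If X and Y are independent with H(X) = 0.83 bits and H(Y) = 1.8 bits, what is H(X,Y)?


For independent variables, H(X,Y) = H(X) + H(Y) = 0.83 + 1.8 = 2.63

2.63 bits


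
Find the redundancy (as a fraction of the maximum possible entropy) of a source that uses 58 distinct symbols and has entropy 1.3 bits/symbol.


H_max = log2(K) = log2(58) = 5.858 bits/symbol. Redundancy = 1 - H/H_max = 1 - 1.3/5.858 = 1 - 0.2219 = 0.7781

0.7781


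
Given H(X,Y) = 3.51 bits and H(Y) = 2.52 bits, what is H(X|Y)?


H(X|Y) = H(X,Y) - H(Y) = 3.51 - 2.52 = 0.99

0.99 bits


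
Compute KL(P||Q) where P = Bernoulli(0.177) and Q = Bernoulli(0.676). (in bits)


KL = p*log2(p/q) + (1-p)*log2((1-p)/(1-q)) = 0.177*log2(0.177/0.676) + 0.823*log2(0.823/0.324) = 0.7647

0.7647 bits


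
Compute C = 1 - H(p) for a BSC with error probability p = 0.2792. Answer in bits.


H(p) = -p*log2(p) - (1-p)*log2(1-p) = -0.2792*log2(0.2792) - 0.7208*log2(0.7208) = 0.513904 + 0.340455 = 0.8544. C = 1 - H(p) = 1 - 0.8544 = 0.1456

0.1456 bits


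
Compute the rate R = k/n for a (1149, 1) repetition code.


Rate = k/n = 1/1149

1/1149


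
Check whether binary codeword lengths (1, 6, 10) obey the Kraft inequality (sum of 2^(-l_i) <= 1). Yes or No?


Kraft sum = sum(2^(-l_i)) = 0.5166, need <= 1. Result: satisfied (a binary prefix-free code with these lengths exists)

Yes


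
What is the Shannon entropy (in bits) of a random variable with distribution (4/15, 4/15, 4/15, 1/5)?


H = -sum(p_i * log2(p_i)). Terms: -(4/15)*log2(4/15) = 0.508504; -(4/15)*log2(4/15) = 0.508504; -(4/15)*log2(4/15) = 0.508504; -(1/5)*log2(1/5) = 0.464386. H = 0.508504 + 0.508504 + 0.508504 + 0.464386 = 1.9899

1.9899 bits


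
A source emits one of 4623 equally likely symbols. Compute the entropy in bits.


H = log2(n) = log2(4623) = 12.1746

12.1746 bits


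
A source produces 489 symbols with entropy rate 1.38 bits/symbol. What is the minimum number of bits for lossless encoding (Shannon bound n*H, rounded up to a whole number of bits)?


Minimum bits >= n * H = 489 * 1.38 = 674.82, rounded up to a whole number of bits = 675

675 bits


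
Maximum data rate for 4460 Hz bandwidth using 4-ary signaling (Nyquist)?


Rate = 2 * B * log2(M) = 2 * 4460 * 2.0 = 17840.0

17840.0 bps


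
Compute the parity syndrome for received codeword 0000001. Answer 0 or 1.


Syndrome = XOR of all bits = 0 XOR 0 XOR 0 XOR 0 XOR 0 XOR 0 XOR 1 = 1

1


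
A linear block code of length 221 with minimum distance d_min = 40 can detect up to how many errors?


Detection capability = d_min - 1 = 40 - 1 = 39

39 errors


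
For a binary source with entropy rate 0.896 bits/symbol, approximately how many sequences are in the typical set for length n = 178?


log2|A_typical| = nH = 178 * 0.896 = 159.488, so |A_typical| ~ 2^159.488 = 1.025e+48

1.025e+48


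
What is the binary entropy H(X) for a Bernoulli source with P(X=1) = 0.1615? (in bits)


H = -p*log2(p) - (1-p)*log2(1-p). -0.1615*log2(0.1615) = 0.424809; -0.8385*log2(0.8385) = 0.213077. H = 0.424809 + 0.213077 = 0.6379

0.6379 bits


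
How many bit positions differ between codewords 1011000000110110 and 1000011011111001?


Count differing positions: . . ^ ^ . ^ ^ . ^ ^ . . ^ ^ ^ ^ = 10 differences

10


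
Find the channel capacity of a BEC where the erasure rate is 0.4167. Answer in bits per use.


C = 1 - epsilon = 1 - 0.4167 = 0.5833

0.5833 bits


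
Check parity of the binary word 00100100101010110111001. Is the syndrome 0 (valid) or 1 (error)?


Syndrome = XOR of all bits = 0 XOR 0 XOR 1 XOR 0 XOR 0 XOR 1 XOR 0 XOR 0 XOR 1 XOR 0 XOR 1 XOR 0 XOR 1 XOR 0 XOR 1 XOR 1 XOR 0 XOR 1 XOR 1 XOR 1 XOR 0 XOR 0 XOR 1 = 1

1


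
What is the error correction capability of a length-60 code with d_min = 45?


Correction capability = floor((d-1)/2) = floor((45-1)/2) = 22

22 errors


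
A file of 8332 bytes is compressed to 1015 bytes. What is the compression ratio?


Ratio = original / compressed = 8332 / 1015 = 8.2089

8.2089


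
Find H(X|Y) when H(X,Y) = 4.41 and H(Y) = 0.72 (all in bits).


H(X|Y) = H(X,Y) - H(Y) = 4.41 - 0.72 = 3.69

3.69 bits


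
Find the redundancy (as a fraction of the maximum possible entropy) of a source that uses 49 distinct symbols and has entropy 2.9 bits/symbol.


H_max = log2(K) = log2(49) = 5.6147 bits/symbol. Redundancy = 1 - H/H_max = 1 - 2.9/5.6147 = 1 - 0.5165 = 0.4835

0.4835


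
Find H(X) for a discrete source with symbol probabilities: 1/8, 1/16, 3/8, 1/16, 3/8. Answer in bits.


H = -sum(p_i * log2(p_i)). Terms: -(1/8)*log2(1/8) = 0.375000; -(1/16)*log2(1/16) = 0.250000; -(3/8)*log2(3/8) = 0.530639; -(1/16)*log2(1/16) = 0.250000; -(3/8)*log2(3/8) = 0.530639. H = 0.375000 + 0.250000 + 0.530639 + 0.250000 + 0.530639 = 1.9363

1.9363 bits


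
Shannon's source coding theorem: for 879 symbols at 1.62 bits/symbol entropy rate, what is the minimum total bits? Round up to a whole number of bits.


Minimum bits >= n * H = 879 * 1.62 = 1423.98, rounded up to a whole number of bits = 1424

1424 bits


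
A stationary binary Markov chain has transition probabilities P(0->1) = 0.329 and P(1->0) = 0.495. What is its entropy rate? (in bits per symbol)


Stationary distribution: pi_0 = p10/(p01+p10) = 0.6007, pi_1 = 0.3993. Entropy rate H' = pi_0*H(p01) + pi_1*H(p10) = 0.6007*0.9139 + 0.3993*0.9999 = 0.9482

0.9482 bits/symbol


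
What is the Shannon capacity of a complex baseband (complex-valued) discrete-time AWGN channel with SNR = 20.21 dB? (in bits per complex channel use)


SNR_linear = 10^(20.21/10) = 104.9542; C = log2(1 + SNR_linear) = log2(1 + 104.9542) = 6.7273

6.7273 bits/channel use


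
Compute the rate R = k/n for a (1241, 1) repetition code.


Rate = k/n = 1/1241

1/1241


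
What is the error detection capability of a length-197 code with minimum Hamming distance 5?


Detection capability = d_min - 1 = 5 - 1 = 4

4 errors


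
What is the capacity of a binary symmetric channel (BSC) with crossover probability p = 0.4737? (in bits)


H(p) = -p*log2(p) - (1-p)*log2(1-p) = -0.4737*log2(0.4737) - 0.5263*log2(0.5263) = 0.510627 + 0.487376 = 0.998. C = 1 - H(p) = 1 - 0.998 = 0.002

0.002 bits


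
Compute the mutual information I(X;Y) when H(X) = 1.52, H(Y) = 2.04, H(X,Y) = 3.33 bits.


I(X;Y) = H(X) + H(Y) - H(X,Y) = 1.52 + 2.04 - 3.33 = 0.23

0.23 bits


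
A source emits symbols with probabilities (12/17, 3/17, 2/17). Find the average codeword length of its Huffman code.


Huffman construction (repeatedly merge the two least-probable nodes; each merge adds 1 bit to every symbol beneath it): 2/17 + 3/17 = 5/17; 5/17 + 12/17 = 1. Resulting codeword lengths (in the order the probabilities were given): (1, 2, 2). L_avg = sum(p_i * l_i) = 12/17*1 + 3/17*2 + 2/17*2 = 22/17 = 1.2941

1.2941 bits


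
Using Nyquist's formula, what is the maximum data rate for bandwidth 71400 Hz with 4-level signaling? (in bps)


Rate = 2 * B * log2(M) = 2 * 71400 * 2.0 = 285600.0

285600.0 bps


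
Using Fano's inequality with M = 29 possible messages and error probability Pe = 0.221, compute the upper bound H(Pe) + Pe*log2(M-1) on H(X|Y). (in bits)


H(Pe) = -Pe*log2(Pe) - (1-Pe)*log2(1-Pe) = -0.221*log2(0.221) - 0.779*log2(0.779) = 0.481312 + 0.280677 = 0.762. Pe*log2(M-1) = 0.221*log2(28) = 1.062425. Bound = H(Pe) + Pe*log2(M-1) = 0.481312 + 0.280677 + 1.062425 = 1.8244

1.8244 bits


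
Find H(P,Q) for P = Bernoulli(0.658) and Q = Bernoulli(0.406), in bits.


H(P,Q) = -p*log2(q) - (1-p)*log2(1-q). -0.658*log2(0.406) = 0.855695; -0.342*log2(0.594) = 0.257001. H(P,Q) = 0.855695 + 0.257001 = 1.1127

1.1127 bits


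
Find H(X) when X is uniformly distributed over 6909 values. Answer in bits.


H = log2(n) = log2(6909) = 12.7543

12.7543 bits


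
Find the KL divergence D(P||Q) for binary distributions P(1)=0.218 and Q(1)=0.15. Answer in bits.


KL = p*log2(p/q) + (1-p)*log2((1-p)/(1-q)) = 0.218*log2(0.218/0.15) + 0.782*log2(0.782/0.85) = 0.0235

0.0235 bits


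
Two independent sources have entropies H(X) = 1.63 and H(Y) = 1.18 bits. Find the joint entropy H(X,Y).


For independent variables, H(X,Y) = H(X) + H(Y) = 1.63 + 1.18 = 2.81

2.81 bits


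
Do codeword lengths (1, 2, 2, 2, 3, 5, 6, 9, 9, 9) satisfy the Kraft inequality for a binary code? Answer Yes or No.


Kraft sum = sum(2^(-l_i)) = 1.4277, need <= 1. Result: violated (a binary prefix-free code with these lengths cannot exist)

No


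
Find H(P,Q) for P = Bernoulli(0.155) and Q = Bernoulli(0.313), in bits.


H(P,Q) = -p*log2(q) - (1-p)*log2(1-q). -0.155*log2(0.313) = 0.259744; -0.845*log2(0.687) = 0.457667. H(P,Q) = 0.259744 + 0.457667 = 0.7174

0.7174 bits


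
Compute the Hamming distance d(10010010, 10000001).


Count differing positions: . . . ^ . . ^ ^ = 3 differences

3


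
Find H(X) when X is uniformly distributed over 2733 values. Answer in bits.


H = log2(n) = log2(2733) = 11.4163

11.4163 bits


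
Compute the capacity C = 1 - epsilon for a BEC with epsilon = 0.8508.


C = 1 - epsilon = 1 - 0.8508 = 0.1492

0.1492 bits


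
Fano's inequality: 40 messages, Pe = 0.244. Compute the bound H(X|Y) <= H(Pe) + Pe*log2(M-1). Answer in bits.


H(Pe) = -Pe*log2(Pe) - (1-Pe)*log2(1-Pe) = -0.244*log2(0.244) - 0.756*log2(0.756) = 0.496551 + 0.305078 = 0.8016. Pe*log2(M-1) = 0.244*log2(39) = 1.289638. Bound = H(Pe) + Pe*log2(M-1) = 0.496551 + 0.305078 + 1.289638 = 2.0913

2.0913 bits


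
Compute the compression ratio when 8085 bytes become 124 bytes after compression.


Ratio = original / compressed = 8085 / 124 = 65.2016

65.2016


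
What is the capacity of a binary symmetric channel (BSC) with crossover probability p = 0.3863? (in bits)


H(p) = -p*log2(p) - (1-p)*log2(1-p) = -0.3863*log2(0.3863) - 0.6137*log2(0.6137) = 0.530083 + 0.432287 = 0.9624. C = 1 - H(p) = 1 - 0.9624 = 0.0376

0.0376 bits


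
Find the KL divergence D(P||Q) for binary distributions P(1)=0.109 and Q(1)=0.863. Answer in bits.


KL = p*log2(p/q) + (1-p)*log2((1-p)/(1-q)) = 0.109*log2(0.109/0.863) + 0.891*log2(0.891/0.137) = 2.0814

2.0814 bits


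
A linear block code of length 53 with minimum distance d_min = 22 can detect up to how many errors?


Detection capability = d_min - 1 = 22 - 1 = 21

21 errors


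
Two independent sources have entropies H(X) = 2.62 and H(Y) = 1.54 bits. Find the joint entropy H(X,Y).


For independent variables, H(X,Y) = H(X) + H(Y) = 2.62 + 1.54 = 4.16

4.16 bits


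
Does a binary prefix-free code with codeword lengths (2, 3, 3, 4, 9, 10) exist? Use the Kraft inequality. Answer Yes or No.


Kraft sum = sum(2^(-l_i)) = 0.5654, need <= 1. Result: satisfied (a binary prefix-free code with these lengths exists)

Yes


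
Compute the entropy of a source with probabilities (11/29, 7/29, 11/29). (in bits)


H = -sum(p_i * log2(p_i)). Terms: -(11/29)*log2(11/29) = 0.530484; -(7/29)*log2(7/29) = 0.494979; -(11/29)*log2(11/29) = 0.530484. H = 0.530484 + 0.494979 + 0.530484 = 1.5559

1.5559 bits


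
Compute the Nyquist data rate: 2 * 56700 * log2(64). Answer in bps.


Rate = 2 * B * log2(M) = 2 * 56700 * 6.0 = 680400.0

680400.0 bps


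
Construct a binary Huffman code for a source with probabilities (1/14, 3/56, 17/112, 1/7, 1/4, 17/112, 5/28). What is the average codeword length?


Huffman construction (repeatedly merge the two least-probable nodes; each merge adds 1 bit to every symbol beneath it): 3/56 + 1/14 = 1/8; 1/8 + 1/7 = 15/56; 17/112 + 17/112 = 17/56; 5/28 + 1/4 = 3/7; 15/56 + 17/56 = 4/7; 3/7 + 4/7 = 1. Resulting codeword lengths (in the order the probabilities were given): (4, 4, 3, 3, 2, 3, 2). L_avg = sum(p_i * l_i) = 1/14*4 + 3/56*4 + 17/112*3 + 1/7*3 + 1/4*2 + 17/112*3 + 5/28*2 = 151/56 = 2.6964

2.6964 bits


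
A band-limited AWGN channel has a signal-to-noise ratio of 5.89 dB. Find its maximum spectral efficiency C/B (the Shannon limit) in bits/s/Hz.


SNR_linear = 10^(5.89/10) = 3.8815; C/B = log2(1 + SNR_linear) = log2(1 + 3.8815) = 2.2873

2.2873 bits/s/Hz


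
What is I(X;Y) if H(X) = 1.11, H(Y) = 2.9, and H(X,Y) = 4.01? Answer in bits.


I(X;Y) = H(X) + H(Y) - H(X,Y) = 1.11 + 2.9 - 4.01 = 0.0

0.0 bits


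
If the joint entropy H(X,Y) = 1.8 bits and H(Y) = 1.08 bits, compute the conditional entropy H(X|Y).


H(X|Y) = H(X,Y) - H(Y) = 1.8 - 1.08 = 0.72

0.72 bits


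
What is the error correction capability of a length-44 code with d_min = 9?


Correction capability = floor((d-1)/2) = floor((9-1)/2) = 4

4 errors


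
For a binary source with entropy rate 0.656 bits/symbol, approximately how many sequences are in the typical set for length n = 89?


log2|A_typical| = nH = 89 * 0.656 = 58.384, so |A_typical| ~ 2^58.384 = 3.761e+17

3.761e+17


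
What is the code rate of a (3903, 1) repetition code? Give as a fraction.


Rate = k/n = 1/3903

1/3903


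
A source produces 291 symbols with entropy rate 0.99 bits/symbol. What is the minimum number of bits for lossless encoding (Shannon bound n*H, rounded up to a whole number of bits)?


Minimum bits >= n * H = 291 * 0.99 = 288.09, rounded up to a whole number of bits = 289

289 bits


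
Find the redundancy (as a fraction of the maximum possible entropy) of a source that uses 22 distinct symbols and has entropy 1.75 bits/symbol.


H_max = log2(K) = log2(22) = 4.4594 bits/symbol. Redundancy = 1 - H/H_max = 1 - 1.75/4.4594 = 1 - 0.3924 = 0.6076

0.6076


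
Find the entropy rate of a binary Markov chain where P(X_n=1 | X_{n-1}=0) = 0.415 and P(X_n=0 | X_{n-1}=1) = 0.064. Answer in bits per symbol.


Stationary distribution: pi_0 = p10/(p01+p10) = 0.1336, pi_1 = 0.8664. Entropy rate H' = pi_0*H(p01) + pi_1*H(p10) = 0.1336*0.9791 + 0.8664*0.3431 = 0.4281

0.4281 bits/symbol


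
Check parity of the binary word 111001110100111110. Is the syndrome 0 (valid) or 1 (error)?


Syndrome = XOR of all bits = 1 XOR 1 XOR 1 XOR 0 XOR 0 XOR 1 XOR 1 XOR 1 XOR 0 XOR 1 XOR 0 XOR 0 XOR 1 XOR 1 XOR 1 XOR 1 XOR 1 XOR 0 = 0

0


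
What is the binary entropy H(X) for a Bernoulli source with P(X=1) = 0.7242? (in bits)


H = -p*log2(p) - (1-p)*log2(1-p). -0.7242*log2(0.7242) = 0.337144; -0.2758*log2(0.2758) = 0.512521. H = 0.337144 + 0.512521 = 0.8497

0.8497 bits


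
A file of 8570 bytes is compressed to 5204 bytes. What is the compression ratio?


Ratio = original / compressed = 8570 / 5204 = 1.6468

1.6468


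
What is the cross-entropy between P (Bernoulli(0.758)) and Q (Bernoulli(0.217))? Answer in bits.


H(P,Q) = -p*log2(q) - (1-p)*log2(1-q). -0.758*log2(0.217) = 1.670809; -0.242*log2(0.783) = 0.085406. H(P,Q) = 1.670809 + 0.085406 = 1.7562

1.7562 bits


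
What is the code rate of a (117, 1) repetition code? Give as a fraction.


Rate = k/n = 1/117

1/117


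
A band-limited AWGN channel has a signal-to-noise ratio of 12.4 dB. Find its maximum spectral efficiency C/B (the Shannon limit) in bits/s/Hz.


SNR_linear = 10^(12.4/10) = 17.378; C/B = log2(1 + SNR_linear) = log2(1 + 17.378) = 4.1999

4.1999 bits/s/Hz


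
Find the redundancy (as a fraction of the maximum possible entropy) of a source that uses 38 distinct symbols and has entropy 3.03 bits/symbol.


H_max = log2(K) = log2(38) = 5.2479 bits/symbol. Redundancy = 1 - H/H_max = 1 - 3.03/5.2479 = 1 - 0.5774 = 0.4226

0.4226


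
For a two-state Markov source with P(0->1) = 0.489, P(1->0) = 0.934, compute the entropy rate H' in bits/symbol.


Stationary distribution: pi_0 = p10/(p01+p10) = 0.6564, pi_1 = 0.3436. Entropy rate H' = pi_0*H(p01) + pi_1*H(p10) = 0.6564*0.9997 + 0.3436*0.3508 = 0.7767

0.7767 bits/symbol


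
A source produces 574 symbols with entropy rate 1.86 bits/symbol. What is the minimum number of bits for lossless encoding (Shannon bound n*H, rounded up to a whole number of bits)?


Minimum bits >= n * H = 574 * 1.86 = 1067.64, rounded up to a whole number of bits = 1068

1068 bits


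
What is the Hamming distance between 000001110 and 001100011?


Count differing positions: . . ^ ^ . ^ ^ . ^ = 5 differences

5


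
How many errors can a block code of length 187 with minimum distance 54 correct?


Correction capability = floor((d-1)/2) = floor((54-1)/2) = 26

26 errors


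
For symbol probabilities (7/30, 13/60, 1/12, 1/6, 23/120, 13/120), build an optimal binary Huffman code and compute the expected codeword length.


Huffman construction (repeatedly merge the two least-probable nodes; each merge adds 1 bit to every symbol beneath it): 1/12 + 13/120 = 23/120; 1/6 + 23/120 = 43/120; 23/120 + 13/60 = 49/120; 7/30 + 43/120 = 71/120; 49/120 + 71/120 = 1. Resulting codeword lengths (in the order the probabilities were given): (2, 2, 3, 3, 3, 3). L_avg = sum(p_i * l_i) = 7/30*2 + 13/60*2 + 1/12*3 + 1/6*3 + 23/120*3 + 13/120*3 = 51/20 = 2.55

2.55 bits


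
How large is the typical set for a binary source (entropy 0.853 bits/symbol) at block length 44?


log2|A_typical| = nH = 44 * 0.853 = 37.532, so |A_typical| ~ 2^37.532 = 1.987e+11

1.987e+11


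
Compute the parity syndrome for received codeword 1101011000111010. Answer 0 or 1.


Syndrome = XOR of all bits = 1 XOR 1 XOR 0 XOR 1 XOR 0 XOR 1 XOR 1 XOR 0 XOR 0 XOR 0 XOR 1 XOR 1 XOR 1 XOR 0 XOR 1 XOR 0 = 1

1


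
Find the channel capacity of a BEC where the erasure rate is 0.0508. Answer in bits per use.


C = 1 - epsilon = 1 - 0.0508 = 0.9492

0.9492 bits


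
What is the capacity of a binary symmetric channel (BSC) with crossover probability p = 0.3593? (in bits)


H(p) = -p*log2(p) - (1-p)*log2(1-p) = -0.3593*log2(0.3593) - 0.6407*log2(0.6407) = 0.530592 + 0.411508 = 0.9421. C = 1 - H(p) = 1 - 0.9421 = 0.0579

0.0579 bits


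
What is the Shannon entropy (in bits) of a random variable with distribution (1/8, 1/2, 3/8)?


H = -sum(p_i * log2(p_i)). Terms: -(1/8)*log2(1/8) = 0.375000; -(1/2)*log2(1/2) = 0.500000; -(3/8)*log2(3/8) = 0.530639. H = 0.375000 + 0.500000 + 0.530639 = 1.4056

1.4056 bits


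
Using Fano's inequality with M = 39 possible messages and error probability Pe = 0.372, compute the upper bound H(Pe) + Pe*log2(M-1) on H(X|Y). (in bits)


H(Pe) = -Pe*log2(Pe) - (1-Pe)*log2(1-Pe) = -0.372*log2(0.372) - 0.628*log2(0.628) = 0.530705 + 0.421491 = 0.9522. Pe*log2(M-1) = 0.372*log2(38) = 1.952229. Bound = H(Pe) + Pe*log2(M-1) = 0.530705 + 0.421491 + 1.952229 = 2.9044

2.9044 bits


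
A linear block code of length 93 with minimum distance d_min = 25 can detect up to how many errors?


Detection capability = d_min - 1 = 25 - 1 = 24

24 errors


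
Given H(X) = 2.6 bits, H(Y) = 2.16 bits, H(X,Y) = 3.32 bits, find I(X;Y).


I(X;Y) = H(X) + H(Y) - H(X,Y) = 2.6 + 2.16 - 3.32 = 1.44

1.44 bits


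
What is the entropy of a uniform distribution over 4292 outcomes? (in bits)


H = log2(n) = log2(4292) = 12.0674

12.0674 bits


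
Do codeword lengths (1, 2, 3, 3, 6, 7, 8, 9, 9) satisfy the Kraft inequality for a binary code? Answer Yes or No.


Kraft sum = sum(2^(-l_i)) = 1.0312, need <= 1. Result: violated (a binary prefix-free code with these lengths cannot exist)

No


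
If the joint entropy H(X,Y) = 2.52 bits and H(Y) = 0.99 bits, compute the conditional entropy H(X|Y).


H(X|Y) = H(X,Y) - H(Y) = 2.52 - 0.99 = 1.53

1.53 bits


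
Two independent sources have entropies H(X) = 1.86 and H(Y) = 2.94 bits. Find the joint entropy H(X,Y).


For independent variables, H(X,Y) = H(X) + H(Y) = 1.86 + 2.94 = 4.8

4.8 bits


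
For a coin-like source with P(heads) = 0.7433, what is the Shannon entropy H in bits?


H = -p*log2(p) - (1-p)*log2(1-p). -0.7433*log2(0.7433) = 0.318120; -0.2567*log2(0.2567) = 0.503606. H = 0.318120 + 0.503606 = 0.8217

0.8217 bits


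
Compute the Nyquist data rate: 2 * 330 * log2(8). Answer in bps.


Rate = 2 * B * log2(M) = 2 * 330 * 3.0 = 1980.0

1980.0 bps


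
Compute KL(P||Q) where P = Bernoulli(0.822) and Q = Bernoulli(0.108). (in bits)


KL = p*log2(p/q) + (1-p)*log2((1-p)/(1-q)) = 0.822*log2(0.822/0.108) + 0.178*log2(0.178/0.892) = 1.993

1.993 bits


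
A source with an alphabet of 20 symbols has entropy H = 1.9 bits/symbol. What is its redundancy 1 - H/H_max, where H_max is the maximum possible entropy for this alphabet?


H_max = log2(K) = log2(20) = 4.3219 bits/symbol. Redundancy = 1 - H/H_max = 1 - 1.9/4.3219 = 1 - 0.4396 = 0.5604

0.5604


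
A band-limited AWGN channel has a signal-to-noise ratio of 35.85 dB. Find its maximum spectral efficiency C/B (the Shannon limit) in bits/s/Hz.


SNR_linear = 10^(35.85/10) = 3845.9178; C/B = log2(1 + SNR_linear) = log2(1 + 3845.9178) = 11.9095

11.9095 bits/s/Hz


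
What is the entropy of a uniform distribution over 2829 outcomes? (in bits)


H = log2(n) = log2(2829) = 11.4661

11.4661 bits


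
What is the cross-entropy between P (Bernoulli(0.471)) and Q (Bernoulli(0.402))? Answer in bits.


H(P,Q) = -p*log2(q) - (1-p)*log2(1-q). -0.471*log2(0.402) = 0.619239; -0.529*log2(0.598) = 0.392403. H(P,Q) = 0.619239 + 0.392403 = 1.0116

1.0116 bits


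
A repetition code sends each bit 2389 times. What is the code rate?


Rate = k/n = 1/2389

1/2389


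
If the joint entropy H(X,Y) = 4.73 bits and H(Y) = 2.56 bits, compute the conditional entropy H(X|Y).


H(X|Y) = H(X,Y) - H(Y) = 4.73 - 2.56 = 2.17

2.17 bits


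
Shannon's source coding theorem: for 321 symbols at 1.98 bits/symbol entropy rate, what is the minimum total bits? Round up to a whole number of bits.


Minimum bits >= n * H = 321 * 1.98 = 635.58, rounded up to a whole number of bits = 636

636 bits


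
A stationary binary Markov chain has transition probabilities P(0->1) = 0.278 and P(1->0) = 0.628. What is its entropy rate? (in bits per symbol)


Stationary distribution: pi_0 = p10/(p01+p10) = 0.6932, pi_1 = 0.3068. Entropy rate H' = pi_0*H(p01) + pi_1*H(p10) = 0.6932*0.8527 + 0.3068*0.9522 = 0.8832

0.8832 bits/symbol


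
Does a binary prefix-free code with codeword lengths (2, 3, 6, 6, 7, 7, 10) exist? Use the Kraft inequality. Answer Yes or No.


Kraft sum = sum(2^(-l_i)) = 0.4229, need <= 1. Result: satisfied (a binary prefix-free code with these lengths exists)

Yes


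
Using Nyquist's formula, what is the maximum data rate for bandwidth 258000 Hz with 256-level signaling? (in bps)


Rate = 2 * B * log2(M) = 2 * 258000 * 8.0 = 4128000.0

4128000.0 bps


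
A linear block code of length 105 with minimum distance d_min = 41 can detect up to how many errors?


Detection capability = d_min - 1 = 41 - 1 = 40

40 errors


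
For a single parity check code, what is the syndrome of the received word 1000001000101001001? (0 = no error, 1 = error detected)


Syndrome = XOR of all bits = 1 XOR 0 XOR 0 XOR 0 XOR 0 XOR 0 XOR 1 XOR 0 XOR 0 XOR 0 XOR 1 XOR 0 XOR 1 XOR 0 XOR 0 XOR 1 XOR 0 XOR 0 XOR 1 = 0

0


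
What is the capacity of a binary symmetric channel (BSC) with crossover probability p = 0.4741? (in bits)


H(p) = -p*log2(p) - (1-p)*log2(1-p) = -0.4741*log2(0.4741) - 0.5259*log2(0.5259) = 0.510481 + 0.487583 = 0.9981. C = 1 - H(p) = 1 - 0.9981 = 0.0019

0.0019 bits


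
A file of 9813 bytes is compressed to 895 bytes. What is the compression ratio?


Ratio = original / compressed = 9813 / 895 = 10.9642

10.9642


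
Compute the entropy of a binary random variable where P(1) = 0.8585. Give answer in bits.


H = -p*log2(p) - (1-p)*log2(1-p). -0.8585*log2(0.8585) = 0.188964; -0.1415*log2(0.1415) = 0.399189. H = 0.188964 + 0.399189 = 0.5882

0.5882 bits


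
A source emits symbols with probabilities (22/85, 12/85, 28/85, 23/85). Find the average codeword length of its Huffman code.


Huffman construction (repeatedly merge the two least-probable nodes; each merge adds 1 bit to every symbol beneath it): 12/85 + 22/85 = 2/5; 23/85 + 28/85 = 3/5; 2/5 + 3/5 = 1. Resulting codeword lengths (in the order the probabilities were given): (2, 2, 2, 2). L_avg = sum(p_i * l_i) = 22/85*2 + 12/85*2 + 28/85*2 + 23/85*2 = 2

2.0 bits


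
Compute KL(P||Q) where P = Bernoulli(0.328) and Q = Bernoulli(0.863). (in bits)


KL = p*log2(p/q) + (1-p)*log2((1-p)/(1-q)) = 0.328*log2(0.328/0.863) + 0.672*log2(0.672/0.137) = 1.084

1.084 bits


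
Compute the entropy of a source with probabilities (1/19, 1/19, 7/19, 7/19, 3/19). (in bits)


H = -sum(p_i * log2(p_i)). Terms: -(1/19)*log2(1/19) = 0.223575; -(1/19)*log2(1/19) = 0.223575; -(7/19)*log2(7/19) = 0.530737; -(7/19)*log2(7/19) = 0.530737; -(3/19)*log2(3/19) = 0.420468. H = 0.223575 + 0.223575 + 0.530737 + 0.530737 + 0.420468 = 1.9291

1.9291 bits


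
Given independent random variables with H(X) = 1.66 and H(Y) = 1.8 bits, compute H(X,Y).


For independent variables, H(X,Y) = H(X) + H(Y) = 1.66 + 1.8 = 3.46

3.46 bits


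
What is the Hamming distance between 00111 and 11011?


Count differing positions: ^ ^ ^ . . = 3 differences

3


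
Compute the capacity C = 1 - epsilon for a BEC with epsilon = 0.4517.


C = 1 - epsilon = 1 - 0.4517 = 0.5483

0.5483 bits


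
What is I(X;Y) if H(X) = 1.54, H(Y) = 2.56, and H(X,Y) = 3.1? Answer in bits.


I(X;Y) = H(X) + H(Y) - H(X,Y) = 1.54 + 2.56 - 3.1 = 1.0

1.0 bits


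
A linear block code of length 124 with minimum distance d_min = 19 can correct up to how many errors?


Correction capability = floor((d-1)/2) = floor((19-1)/2) = 9

9 errors
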